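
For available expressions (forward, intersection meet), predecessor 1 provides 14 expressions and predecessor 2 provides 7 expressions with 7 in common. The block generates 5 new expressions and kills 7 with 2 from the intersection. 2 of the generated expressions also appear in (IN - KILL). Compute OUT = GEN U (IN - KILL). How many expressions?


IN = intersection of predecessors = 7
IN - KILL = 7 - 2 = 5
|OUT| = |GEN| + |IN - KILL| - |GEN ∩ (IN - KILL)| = 5 + 5 - 2 = 8

8


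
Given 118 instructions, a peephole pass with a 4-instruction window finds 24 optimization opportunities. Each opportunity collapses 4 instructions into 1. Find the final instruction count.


Each match removes 3 instructions.
Total removed = 24 * 3 = 72
Remaining = 118 - 72 = 46

46


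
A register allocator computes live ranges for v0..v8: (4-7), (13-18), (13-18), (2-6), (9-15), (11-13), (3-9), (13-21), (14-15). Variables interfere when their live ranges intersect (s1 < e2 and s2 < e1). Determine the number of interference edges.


Check all pairs for overlapping intervals.
Two intervals (s1,e1) and (s2,e2) overlap if s1 < e2 and s2 < e1.
v0 (4-7) vs v1..v8: overlaps v3, v6 -> 2
v1 (13-18) vs v2..v8: overlaps v2, v4, v7, v8 -> 4
v2 (13-18) vs v3..v8: overlaps v4, v7, v8 -> 3
v3 (2-6) vs v4..v8: overlaps v6 -> 1
v4 (9-15) vs v5..v8: overlaps v5, v7, v8 -> 3
v5 (11-13) vs v6..v8: overlaps none -> 0
v6 (3-9) vs v7..v8: overlaps none -> 0
v7 (13-21) vs v8: overlaps v8 -> 1
Total overlapping pairs = 2 + 4 + 3 + 1 + 3 + 0 + 0 + 1 = 14

14


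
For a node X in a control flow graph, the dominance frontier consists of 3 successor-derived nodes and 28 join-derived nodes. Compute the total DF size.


DF(X) = direct successor contributions + join point contributions
= 3 + 28 = 31

31


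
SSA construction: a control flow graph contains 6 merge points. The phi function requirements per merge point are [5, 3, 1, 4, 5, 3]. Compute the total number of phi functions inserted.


Total phi functions = sum of phi functions at each join node
= 5 + 3 + 1 + 4 + 5 + 3 = 21

21


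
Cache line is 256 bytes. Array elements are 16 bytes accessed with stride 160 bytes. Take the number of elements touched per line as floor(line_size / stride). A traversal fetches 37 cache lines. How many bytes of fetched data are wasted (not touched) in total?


Elements per line = floor(256 / 160) = 1
Bytes used per line = 1 * 16 = 16
Wasted per line = 256 - 16 = 240
Total wasted = 240 * 37 = 8880

8880


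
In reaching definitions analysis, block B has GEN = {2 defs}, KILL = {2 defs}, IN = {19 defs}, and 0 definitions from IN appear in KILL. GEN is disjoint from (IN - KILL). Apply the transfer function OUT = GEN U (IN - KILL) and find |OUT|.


IN - KILL: 19 - 0 = 19 surviving definitions
OUT = GEN + surviving = 2 + 19 = 21

21


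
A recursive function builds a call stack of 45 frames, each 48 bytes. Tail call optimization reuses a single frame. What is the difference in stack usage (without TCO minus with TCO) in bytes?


Without TCO: 45 * 48 = 2160 bytes
With TCO: reuse 1 frame = 48 bytes
Savings = 2160 - 48 = 2112

2112


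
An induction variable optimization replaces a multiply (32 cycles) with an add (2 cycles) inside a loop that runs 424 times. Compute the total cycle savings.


Per-iteration saving = 32 - 2 = 30
Total saved = 424 * 30 = 12720

12720


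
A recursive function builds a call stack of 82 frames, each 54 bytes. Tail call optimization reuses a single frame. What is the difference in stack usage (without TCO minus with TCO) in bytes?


Without TCO: 82 * 54 = 4428 bytes
With TCO: reuse 1 frame = 54 bytes
Savings = 4428 - 54 = 4374

4374


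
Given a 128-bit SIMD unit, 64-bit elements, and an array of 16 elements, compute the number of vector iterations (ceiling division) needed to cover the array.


Width = 128 / 64 = 2 elements per vector op
Iterations = ceil(16 / 2) = 8

8


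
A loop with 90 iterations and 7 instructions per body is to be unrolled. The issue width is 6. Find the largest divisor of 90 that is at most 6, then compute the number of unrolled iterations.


Largest divisor of 90 <= 6 is 6
New iterations = 90 / 6 = 15

15


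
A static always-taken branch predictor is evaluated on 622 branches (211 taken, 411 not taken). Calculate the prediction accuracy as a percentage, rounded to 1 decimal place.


Predictor: always-taken
Correct predictions = 211
Accuracy = 211 / 622 * 100 = 33.9%

33.9


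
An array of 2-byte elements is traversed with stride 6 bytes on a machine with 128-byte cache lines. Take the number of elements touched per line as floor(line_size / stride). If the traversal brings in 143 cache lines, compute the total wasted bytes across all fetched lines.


Elements per line = floor(128 / 6) = 21
Bytes used per line = 21 * 2 = 42
Wasted per line = 128 - 42 = 86
Total wasted = 86 * 143 = 12298

12298


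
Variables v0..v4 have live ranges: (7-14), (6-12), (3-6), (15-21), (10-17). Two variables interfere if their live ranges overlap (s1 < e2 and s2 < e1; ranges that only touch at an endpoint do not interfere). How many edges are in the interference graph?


Check all pairs for overlapping intervals.
Two intervals (s1,e1) and (s2,e2) overlap if s1 < e2 and s2 < e1.
v0 (7-14) vs v1..v4: overlaps v1, v4 -> 2
v1 (6-12) vs v2..v4: overlaps v4 -> 1
v2 (3-6) vs v3..v4: overlaps none -> 0
v3 (15-21) vs v4: overlaps v4 -> 1
Total overlapping pairs = 2 + 1 + 0 + 1 = 4

4


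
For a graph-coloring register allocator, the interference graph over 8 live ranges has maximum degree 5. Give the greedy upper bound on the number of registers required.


Greedy coloring never needs more than (max_degree + 1) colors: when coloring a vertex, at most max_degree neighbors are already colored.
Upper bound = 5 + 1 = 6

6


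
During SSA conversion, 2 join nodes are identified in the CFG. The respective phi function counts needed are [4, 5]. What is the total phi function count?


Total phi functions = sum of phi functions at each join node
= 4 + 5 = 9

9


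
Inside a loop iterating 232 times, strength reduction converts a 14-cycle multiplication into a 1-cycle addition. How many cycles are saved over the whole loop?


Per-iteration saving = 14 - 1 = 13
Total saved = 232 * 13 = 3016

3016


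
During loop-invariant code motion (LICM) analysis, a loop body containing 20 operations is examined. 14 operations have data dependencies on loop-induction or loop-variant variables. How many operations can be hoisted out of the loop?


Invariant candidates = total - loop-dependent
= 20 - 14 = 6

6


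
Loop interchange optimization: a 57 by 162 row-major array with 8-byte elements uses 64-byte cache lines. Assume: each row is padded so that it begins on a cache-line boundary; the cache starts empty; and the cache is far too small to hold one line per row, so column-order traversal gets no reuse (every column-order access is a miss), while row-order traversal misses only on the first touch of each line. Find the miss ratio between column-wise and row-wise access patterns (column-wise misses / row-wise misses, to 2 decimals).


Each row occupies 162 * 8 = 1296 bytes and starts on a line boundary, so it spans ceil(1296 / 64) = 21 cache lines.
Row-major traversal misses (one per line touched): 57 * ceil(162 * 8 / 64) = 1197
Column-major traversal misses (no reuse, every access misses): 57 * 162 = 9234
Ratio = 9234 / 1197 = 7.71

7.71


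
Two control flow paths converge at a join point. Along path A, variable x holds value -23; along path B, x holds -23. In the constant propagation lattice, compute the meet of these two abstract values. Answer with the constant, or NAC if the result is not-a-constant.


Meet operation: if both paths give the same constant, result is that constant; if they differ, result is NAC (not-a-constant).
Path A: -23, Path B: -23 -> equal
Result: constant -> -23

-23


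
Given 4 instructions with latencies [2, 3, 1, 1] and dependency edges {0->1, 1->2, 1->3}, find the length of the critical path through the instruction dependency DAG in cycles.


Compute longest path through dependency graph: dist(Ik) = max over predecessors of dist + latency(Ik).
dist(I0) = latency 2 = 2
dist(I1) = dist(I0) + 3 = 2 + 3 = 5
dist(I2) = dist(I1) + 1 = 5 + 1 = 6
dist(I3) = dist(I1) + 1 = 5 + 1 = 6
Critical path = max dist = 6

6


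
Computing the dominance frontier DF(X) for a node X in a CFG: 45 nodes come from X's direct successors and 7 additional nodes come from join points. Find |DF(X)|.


DF(X) = direct successor contributions + join point contributions
= 45 + 7 = 52

52


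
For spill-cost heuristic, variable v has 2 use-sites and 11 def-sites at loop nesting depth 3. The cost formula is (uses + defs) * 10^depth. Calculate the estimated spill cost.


uses + defs = 2 + 11 = 13
10^3 = 1000
Spill cost = 13 * 1000 = 13000

13000


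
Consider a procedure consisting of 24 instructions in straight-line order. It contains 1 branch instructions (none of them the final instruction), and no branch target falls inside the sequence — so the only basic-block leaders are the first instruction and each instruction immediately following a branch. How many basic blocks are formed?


With no in-sequence branch targets, the leaders are the first instruction plus the instruction after each branch.
Number of basic blocks = branches + 1
= 1 + 1 = 2

2


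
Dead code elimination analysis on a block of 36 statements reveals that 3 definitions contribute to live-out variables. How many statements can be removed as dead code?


Dead code = total statements - live definitions
= 36 - 3 = 33

33


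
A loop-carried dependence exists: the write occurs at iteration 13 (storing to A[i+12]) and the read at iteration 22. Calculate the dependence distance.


Distance = read iteration - write iteration
= 22 - 13 = 9

9


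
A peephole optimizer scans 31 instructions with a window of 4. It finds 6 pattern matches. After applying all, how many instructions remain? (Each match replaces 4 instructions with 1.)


Each match removes 3 instructions.
Total removed = 6 * 3 = 18
Remaining = 31 - 18 = 13

13


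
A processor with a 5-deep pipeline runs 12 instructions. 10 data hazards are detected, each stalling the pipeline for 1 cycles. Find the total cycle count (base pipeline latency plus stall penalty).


Base cycles = 5 + 12 - 1 = 16
Total stalls = 10 * 1 = 10
Total = 16 + 10 = 26

26


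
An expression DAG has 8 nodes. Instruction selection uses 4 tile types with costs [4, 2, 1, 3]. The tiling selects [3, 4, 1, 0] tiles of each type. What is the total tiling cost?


Total cost = sum(count_i * cost_i)
= 3*4 + 4*2 + 1*1 + 0*3
= 21

21


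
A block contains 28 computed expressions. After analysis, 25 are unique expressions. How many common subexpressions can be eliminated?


CSE count = total expressions - unique expressions
= 28 - 25 = 3

3


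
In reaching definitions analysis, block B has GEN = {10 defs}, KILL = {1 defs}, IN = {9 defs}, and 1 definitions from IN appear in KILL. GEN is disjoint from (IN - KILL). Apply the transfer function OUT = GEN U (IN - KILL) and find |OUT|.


IN - KILL: 9 - 1 = 8 surviving definitions
OUT = GEN + surviving = 10 + 8 = 18

18


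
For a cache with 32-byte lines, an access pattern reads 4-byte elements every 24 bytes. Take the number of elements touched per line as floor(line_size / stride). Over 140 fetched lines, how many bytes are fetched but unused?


Elements per line = floor(32 / 24) = 1
Bytes used per line = 1 * 4 = 4
Wasted per line = 32 - 4 = 28
Total wasted = 28 * 140 = 3920

3920


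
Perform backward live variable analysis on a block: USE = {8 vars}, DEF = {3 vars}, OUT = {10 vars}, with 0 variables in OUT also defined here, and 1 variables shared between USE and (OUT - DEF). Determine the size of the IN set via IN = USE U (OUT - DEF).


OUT - DEF: 10 - 0 = 10
|IN| = |USE| + |OUT - DEF| - |USE ∩ (OUT - DEF)| = 8 + 10 - 1 = 17

17


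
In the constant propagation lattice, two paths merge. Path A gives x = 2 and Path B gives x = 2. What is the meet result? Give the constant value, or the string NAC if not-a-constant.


Meet operation: if both paths give the same constant, result is that constant; if they differ, result is NAC (not-a-constant).
Path A: 2, Path B: 2 -> equal
Result: constant -> 2

2


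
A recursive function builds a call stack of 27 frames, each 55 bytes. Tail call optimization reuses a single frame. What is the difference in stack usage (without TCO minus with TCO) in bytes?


Without TCO: 27 * 55 = 1485 bytes
With TCO: reuse 1 frame = 55 bytes
Savings = 1485 - 55 = 1430

1430


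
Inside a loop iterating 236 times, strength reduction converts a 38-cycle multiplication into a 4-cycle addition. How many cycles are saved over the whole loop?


Per-iteration saving = 38 - 4 = 34
Total saved = 236 * 34 = 8024

8024


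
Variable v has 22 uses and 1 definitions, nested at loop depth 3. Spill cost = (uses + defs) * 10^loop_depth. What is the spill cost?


uses + defs = 22 + 1 = 23
10^3 = 1000
Spill cost = 23 * 1000 = 23000

23000


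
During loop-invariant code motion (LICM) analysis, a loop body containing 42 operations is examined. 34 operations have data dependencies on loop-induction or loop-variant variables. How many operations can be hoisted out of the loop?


Invariant candidates = total - loop-dependent
= 42 - 34 = 8

8


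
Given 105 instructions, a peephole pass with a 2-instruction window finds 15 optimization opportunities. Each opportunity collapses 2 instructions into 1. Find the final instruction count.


Each match removes 1 instructions.
Total removed = 15 * 1 = 15
Remaining = 105 - 15 = 90

90


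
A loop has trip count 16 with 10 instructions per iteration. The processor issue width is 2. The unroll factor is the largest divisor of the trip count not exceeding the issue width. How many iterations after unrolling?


Largest divisor of 16 <= 2 is 2
New iterations = 16 / 2 = 8

8


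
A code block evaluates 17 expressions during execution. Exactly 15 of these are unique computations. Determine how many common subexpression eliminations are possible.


CSE count = total expressions - unique expressions
= 17 - 15 = 2

2


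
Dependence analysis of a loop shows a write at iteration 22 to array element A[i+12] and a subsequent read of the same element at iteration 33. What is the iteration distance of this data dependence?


Distance = read iteration - write iteration
= 33 - 22 = 11

11


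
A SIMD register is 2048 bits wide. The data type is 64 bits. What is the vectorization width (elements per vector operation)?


Width = SIMD bits / data type bits
= 2048 / 64 = 32

32


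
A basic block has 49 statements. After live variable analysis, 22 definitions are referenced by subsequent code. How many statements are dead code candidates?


Dead code = total statements - live definitions
= 49 - 22 = 27

27


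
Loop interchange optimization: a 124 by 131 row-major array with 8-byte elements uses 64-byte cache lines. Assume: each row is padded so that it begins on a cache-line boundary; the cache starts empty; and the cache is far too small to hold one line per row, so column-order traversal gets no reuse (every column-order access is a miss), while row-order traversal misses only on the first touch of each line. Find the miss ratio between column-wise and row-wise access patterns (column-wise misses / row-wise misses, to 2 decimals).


Each row occupies 131 * 8 = 1048 bytes and starts on a line boundary, so it spans ceil(1048 / 64) = 17 cache lines.
Row-major traversal misses (one per line touched): 124 * ceil(131 * 8 / 64) = 2108
Column-major traversal misses (no reuse, every access misses): 124 * 131 = 16244
Ratio = 16244 / 2108 = 7.71

7.71


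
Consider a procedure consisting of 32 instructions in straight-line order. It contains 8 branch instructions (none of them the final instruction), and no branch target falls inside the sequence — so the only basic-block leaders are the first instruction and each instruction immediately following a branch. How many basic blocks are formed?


With no in-sequence branch targets, the leaders are the first instruction plus the instruction after each branch.
Number of basic blocks = branches + 1
= 8 + 1 = 9

9


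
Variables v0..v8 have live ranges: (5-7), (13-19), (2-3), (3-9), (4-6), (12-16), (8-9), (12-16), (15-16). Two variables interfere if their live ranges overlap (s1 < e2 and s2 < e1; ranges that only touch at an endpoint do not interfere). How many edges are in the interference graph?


Check all pairs for overlapping intervals.
Two intervals (s1,e1) and (s2,e2) overlap if s1 < e2 and s2 < e1.
v0 (5-7) vs v1..v8: overlaps v3, v4 -> 2
v1 (13-19) vs v2..v8: overlaps v5, v7, v8 -> 3
v2 (2-3) vs v3..v8: overlaps none -> 0
v3 (3-9) vs v4..v8: overlaps v4, v6 -> 2
v4 (4-6) vs v5..v8: overlaps none -> 0
v5 (12-16) vs v6..v8: overlaps v7, v8 -> 2
v6 (8-9) vs v7..v8: overlaps none -> 0
v7 (12-16) vs v8: overlaps v8 -> 1
Total overlapping pairs = 2 + 3 + 0 + 2 + 0 + 2 + 0 + 1 = 10

10


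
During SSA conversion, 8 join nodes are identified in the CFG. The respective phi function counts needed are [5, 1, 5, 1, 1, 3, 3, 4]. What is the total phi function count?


Total phi functions = sum of phi functions at each join node
= 5 + 1 + 5 + 1 + 1 + 3 + 3 + 4 = 23

23


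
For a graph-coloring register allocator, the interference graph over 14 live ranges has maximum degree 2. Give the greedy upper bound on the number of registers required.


Greedy coloring never needs more than (max_degree + 1) colors: when coloring a vertex, at most max_degree neighbors are already colored.
Upper bound = 2 + 1 = 3

3


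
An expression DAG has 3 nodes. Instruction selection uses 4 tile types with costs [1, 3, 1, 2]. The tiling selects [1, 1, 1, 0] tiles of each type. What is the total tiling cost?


Total cost = sum(count_i * cost_i)
= 1*1 + 1*3 + 1*1 + 0*2
= 5

5


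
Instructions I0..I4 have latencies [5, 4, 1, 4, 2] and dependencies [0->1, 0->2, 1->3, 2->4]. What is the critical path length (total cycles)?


Compute longest path through dependency graph: dist(Ik) = max over predecessors of dist + latency(Ik).
dist(I0) = latency 5 = 5
dist(I1) = dist(I0) + 4 = 5 + 4 = 9
dist(I2) = dist(I0) + 1 = 5 + 1 = 6
dist(I3) = dist(I1) + 4 = 9 + 4 = 13
dist(I4) = dist(I2) + 2 = 6 + 2 = 8
Critical path = max dist = 13

13


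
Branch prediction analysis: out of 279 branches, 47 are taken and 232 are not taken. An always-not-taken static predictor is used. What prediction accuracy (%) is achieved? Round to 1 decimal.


Predictor: always-not-taken
Correct predictions = 232
Accuracy = 232 / 279 * 100 = 83.2%

83.2


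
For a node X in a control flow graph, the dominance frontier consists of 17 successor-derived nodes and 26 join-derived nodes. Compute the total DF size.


DF(X) = direct successor contributions + join point contributions
= 17 + 26 = 43

43


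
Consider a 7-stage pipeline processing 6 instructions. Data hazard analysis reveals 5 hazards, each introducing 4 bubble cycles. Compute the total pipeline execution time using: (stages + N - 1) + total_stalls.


Base cycles = 7 + 6 - 1 = 12
Total stalls = 5 * 4 = 20
Total = 12 + 20 = 32

32


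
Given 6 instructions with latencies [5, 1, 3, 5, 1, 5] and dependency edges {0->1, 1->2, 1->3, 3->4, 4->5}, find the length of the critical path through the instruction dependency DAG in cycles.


Compute longest path through dependency graph: dist(Ik) = max over predecessors of dist + latency(Ik).
dist(I0) = latency 5 = 5
dist(I1) = dist(I0) + 1 = 5 + 1 = 6
dist(I2) = dist(I1) + 3 = 6 + 3 = 9
dist(I3) = dist(I1) + 5 = 6 + 5 = 11
dist(I4) = dist(I3) + 1 = 11 + 1 = 12
dist(I5) = dist(I4) + 5 = 12 + 5 = 17
Critical path = max dist = 17

17


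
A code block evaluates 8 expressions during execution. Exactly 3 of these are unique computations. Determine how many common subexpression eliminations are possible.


CSE count = total expressions - unique expressions
= 8 - 3 = 5

5


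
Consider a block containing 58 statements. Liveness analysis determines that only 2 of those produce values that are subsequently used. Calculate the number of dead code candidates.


Dead code = total statements - live definitions
= 58 - 2 = 56

56


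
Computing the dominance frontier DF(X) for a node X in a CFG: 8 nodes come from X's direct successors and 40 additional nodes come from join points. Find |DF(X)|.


DF(X) = direct successor contributions + join point contributions
= 8 + 40 = 48

48


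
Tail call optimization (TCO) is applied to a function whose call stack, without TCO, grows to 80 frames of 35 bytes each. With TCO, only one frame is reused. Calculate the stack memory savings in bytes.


Without TCO: 80 * 35 = 2800 bytes
With TCO: reuse 1 frame = 35 bytes
Savings = 2800 - 35 = 2765

2765


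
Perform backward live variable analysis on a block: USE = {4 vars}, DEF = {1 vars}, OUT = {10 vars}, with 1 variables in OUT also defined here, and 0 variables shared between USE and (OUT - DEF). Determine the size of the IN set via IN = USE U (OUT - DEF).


OUT - DEF: 10 - 1 = 9
|IN| = |USE| + |OUT - DEF| - |USE ∩ (OUT - DEF)| = 4 + 9 - 0 = 13

13


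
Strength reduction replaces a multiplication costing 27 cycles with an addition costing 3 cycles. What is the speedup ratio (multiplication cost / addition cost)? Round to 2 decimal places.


Ratio = mult_cost / add_cost = 27 / 3 = 9.0

9.0


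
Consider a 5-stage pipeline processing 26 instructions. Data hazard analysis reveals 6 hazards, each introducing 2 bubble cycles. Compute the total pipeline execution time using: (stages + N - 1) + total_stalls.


Base cycles = 5 + 26 - 1 = 30
Total stalls = 6 * 2 = 12
Total = 30 + 12 = 42

42


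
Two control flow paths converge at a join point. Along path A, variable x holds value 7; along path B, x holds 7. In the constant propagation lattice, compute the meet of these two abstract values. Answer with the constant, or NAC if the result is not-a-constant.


Meet operation: if both paths give the same constant, result is that constant; if they differ, result is NAC (not-a-constant).
Path A: 7, Path B: 7 -> equal
Result: constant -> 7

7


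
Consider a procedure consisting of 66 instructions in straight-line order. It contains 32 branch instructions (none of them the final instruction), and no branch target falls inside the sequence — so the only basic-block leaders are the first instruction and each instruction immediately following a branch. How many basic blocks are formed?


With no in-sequence branch targets, the leaders are the first instruction plus the instruction after each branch.
Number of basic blocks = branches + 1
= 32 + 1 = 33

33


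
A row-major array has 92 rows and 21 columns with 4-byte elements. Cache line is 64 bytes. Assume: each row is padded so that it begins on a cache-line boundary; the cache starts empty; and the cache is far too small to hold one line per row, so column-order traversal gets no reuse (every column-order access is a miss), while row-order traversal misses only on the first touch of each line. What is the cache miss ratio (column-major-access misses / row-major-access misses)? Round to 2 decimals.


Each row occupies 21 * 4 = 84 bytes and starts on a line boundary, so it spans ceil(84 / 64) = 2 cache lines.
Row-major traversal misses (one per line touched): 92 * ceil(21 * 4 / 64) = 184
Column-major traversal misses (no reuse, every access misses): 92 * 21 = 1932
Ratio = 1932 / 184 = 10.5

10.5


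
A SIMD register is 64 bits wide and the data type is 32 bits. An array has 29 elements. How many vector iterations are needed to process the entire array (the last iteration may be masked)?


Width = 64 / 32 = 2 elements per vector op
Iterations = ceil(29 / 2) = 15

15


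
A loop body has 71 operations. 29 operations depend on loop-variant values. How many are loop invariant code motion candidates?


Invariant candidates = total - loop-dependent
= 71 - 29 = 42

42


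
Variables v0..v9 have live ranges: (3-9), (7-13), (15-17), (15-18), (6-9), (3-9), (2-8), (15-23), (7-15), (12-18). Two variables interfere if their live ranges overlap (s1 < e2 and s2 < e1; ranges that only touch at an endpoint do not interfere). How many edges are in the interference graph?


Check all pairs for overlapping intervals.
Two intervals (s1,e1) and (s2,e2) overlap if s1 < e2 and s2 < e1.
v0 (3-9) vs v1..v9: overlaps v1, v4, v5, v6, v8 -> 5
v1 (7-13) vs v2..v9: overlaps v4, v5, v6, v8, v9 -> 5
v2 (15-17) vs v3..v9: overlaps v3, v7, v9 -> 3
v3 (15-18) vs v4..v9: overlaps v7, v9 -> 2
v4 (6-9) vs v5..v9: overlaps v5, v6, v8 -> 3
v5 (3-9) vs v6..v9: overlaps v6, v8 -> 2
v6 (2-8) vs v7..v9: overlaps v8 -> 1
v7 (15-23) vs v8..v9: overlaps v9 -> 1
v8 (7-15) vs v9: overlaps v9 -> 1
Total overlapping pairs = 5 + 5 + 3 + 2 + 3 + 2 + 1 + 1 + 1 = 23

23


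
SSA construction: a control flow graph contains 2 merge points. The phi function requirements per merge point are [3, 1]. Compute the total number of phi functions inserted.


Total phi functions = sum of phi functions at each join node
= 3 + 1 = 4

4


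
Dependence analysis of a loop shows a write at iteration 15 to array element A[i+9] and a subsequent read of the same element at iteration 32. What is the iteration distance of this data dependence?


Distance = read iteration - write iteration
= 32 - 15 = 17

17


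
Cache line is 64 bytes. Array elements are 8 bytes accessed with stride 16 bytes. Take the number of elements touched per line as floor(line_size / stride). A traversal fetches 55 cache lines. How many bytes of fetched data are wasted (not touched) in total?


Elements per line = floor(64 / 16) = 4
Bytes used per line = 4 * 8 = 32
Wasted per line = 64 - 32 = 32
Total wasted = 32 * 55 = 1760

1760


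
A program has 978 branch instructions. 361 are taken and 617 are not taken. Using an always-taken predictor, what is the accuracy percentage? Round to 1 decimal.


Predictor: always-taken
Correct predictions = 361
Accuracy = 361 / 978 * 100 = 36.9%

36.9


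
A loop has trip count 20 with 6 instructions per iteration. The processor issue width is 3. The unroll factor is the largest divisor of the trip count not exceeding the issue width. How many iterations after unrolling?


Largest divisor of 20 <= 3 is 2
New iterations = 20 / 2 = 10

10


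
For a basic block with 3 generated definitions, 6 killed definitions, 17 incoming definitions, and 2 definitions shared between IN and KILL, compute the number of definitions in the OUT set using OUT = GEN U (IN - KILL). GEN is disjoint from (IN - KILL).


IN - KILL: 17 - 2 = 15 surviving definitions
OUT = GEN + surviving = 3 + 15 = 18

18


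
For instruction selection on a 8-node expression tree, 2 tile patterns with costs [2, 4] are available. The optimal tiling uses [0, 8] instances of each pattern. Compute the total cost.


Total cost = sum(count_i * cost_i)
= 0*2 + 8*4
= 32

32


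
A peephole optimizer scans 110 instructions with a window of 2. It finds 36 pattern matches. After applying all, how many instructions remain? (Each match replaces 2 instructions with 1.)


Each match removes 1 instructions.
Total removed = 36 * 1 = 36
Remaining = 110 - 36 = 74

74


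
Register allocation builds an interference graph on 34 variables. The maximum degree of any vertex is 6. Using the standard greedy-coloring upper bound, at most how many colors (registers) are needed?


Greedy coloring never needs more than (max_degree + 1) colors: when coloring a vertex, at most max_degree neighbors are already colored.
Upper bound = 6 + 1 = 7

7


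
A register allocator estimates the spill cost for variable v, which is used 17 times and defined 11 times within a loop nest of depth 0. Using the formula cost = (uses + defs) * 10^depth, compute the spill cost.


uses + defs = 17 + 11 = 28
10^0 = 1
Spill cost = 28 * 1 = 28

28


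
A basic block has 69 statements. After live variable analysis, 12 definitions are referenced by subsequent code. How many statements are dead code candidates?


Dead code = total statements - live definitions
= 69 - 12 = 57

57


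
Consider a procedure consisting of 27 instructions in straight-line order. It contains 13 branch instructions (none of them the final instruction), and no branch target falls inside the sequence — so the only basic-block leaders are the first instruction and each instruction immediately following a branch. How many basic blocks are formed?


With no in-sequence branch targets, the leaders are the first instruction plus the instruction after each branch.
Number of basic blocks = branches + 1
= 13 + 1 = 14

14


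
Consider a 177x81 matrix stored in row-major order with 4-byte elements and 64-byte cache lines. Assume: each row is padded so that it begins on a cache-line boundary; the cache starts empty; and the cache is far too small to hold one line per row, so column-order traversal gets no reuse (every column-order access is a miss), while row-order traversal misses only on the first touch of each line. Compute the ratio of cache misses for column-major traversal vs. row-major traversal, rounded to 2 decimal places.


Each row occupies 81 * 4 = 324 bytes and starts on a line boundary, so it spans ceil(324 / 64) = 6 cache lines.
Row-major traversal misses (one per line touched): 177 * ceil(81 * 4 / 64) = 1062
Column-major traversal misses (no reuse, every access misses): 177 * 81 = 14337
Ratio = 14337 / 1062 = 13.5

13.5


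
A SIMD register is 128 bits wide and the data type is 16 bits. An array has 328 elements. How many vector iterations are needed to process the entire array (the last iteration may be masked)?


Width = 128 / 16 = 8 elements per vector op
Iterations = ceil(328 / 8) = 41

41


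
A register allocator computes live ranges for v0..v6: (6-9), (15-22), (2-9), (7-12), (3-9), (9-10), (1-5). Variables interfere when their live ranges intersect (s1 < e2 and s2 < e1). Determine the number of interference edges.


Check all pairs for overlapping intervals.
Two intervals (s1,e1) and (s2,e2) overlap if s1 < e2 and s2 < e1.
v0 (6-9) vs v1..v6: overlaps v2, v3, v4 -> 3
v1 (15-22) vs v2..v6: overlaps none -> 0
v2 (2-9) vs v3..v6: overlaps v3, v4, v6 -> 3
v3 (7-12) vs v4..v6: overlaps v4, v5 -> 2
v4 (3-9) vs v5..v6: overlaps v6 -> 1
v5 (9-10) vs v6: overlaps none -> 0
Total overlapping pairs = 3 + 0 + 3 + 2 + 1 + 0 = 9

9


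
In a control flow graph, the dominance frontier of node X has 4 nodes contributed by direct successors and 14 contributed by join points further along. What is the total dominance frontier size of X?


DF(X) = direct successor contributions + join point contributions
= 4 + 14 = 18

18


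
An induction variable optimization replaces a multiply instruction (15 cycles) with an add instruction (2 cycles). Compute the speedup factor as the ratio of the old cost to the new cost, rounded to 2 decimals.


Ratio = mult_cost / add_cost = 15 / 2 = 7.5

7.5


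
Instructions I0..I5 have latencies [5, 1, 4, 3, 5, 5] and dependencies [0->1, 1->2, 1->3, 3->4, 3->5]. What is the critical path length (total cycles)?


Compute longest path through dependency graph: dist(Ik) = max over predecessors of dist + latency(Ik).
dist(I0) = latency 5 = 5
dist(I1) = dist(I0) + 1 = 5 + 1 = 6
dist(I2) = dist(I1) + 4 = 6 + 4 = 10
dist(I3) = dist(I1) + 3 = 6 + 3 = 9
dist(I4) = dist(I3) + 5 = 9 + 5 = 14
dist(I5) = dist(I3) + 5 = 9 + 5 = 14
Critical path = max dist = 14

14


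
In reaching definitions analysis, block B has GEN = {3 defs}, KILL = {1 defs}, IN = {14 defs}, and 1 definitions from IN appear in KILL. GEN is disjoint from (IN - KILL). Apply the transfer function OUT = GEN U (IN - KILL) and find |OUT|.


IN - KILL: 14 - 1 = 13 surviving definitions
OUT = GEN + surviving = 3 + 13 = 16

16


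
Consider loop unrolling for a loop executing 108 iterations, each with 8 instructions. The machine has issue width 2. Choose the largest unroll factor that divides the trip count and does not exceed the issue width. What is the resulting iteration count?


Largest divisor of 108 <= 2 is 2
New iterations = 108 / 2 = 54

54


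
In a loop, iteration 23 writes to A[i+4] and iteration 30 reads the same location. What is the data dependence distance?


Distance = read iteration - write iteration
= 30 - 23 = 7

7


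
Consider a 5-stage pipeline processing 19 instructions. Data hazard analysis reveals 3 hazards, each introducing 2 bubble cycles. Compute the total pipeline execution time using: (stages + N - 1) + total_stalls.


Base cycles = 5 + 19 - 1 = 23
Total stalls = 3 * 2 = 6
Total = 23 + 6 = 29

29


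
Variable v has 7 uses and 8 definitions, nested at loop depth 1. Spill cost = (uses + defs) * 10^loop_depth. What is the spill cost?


uses + defs = 7 + 8 = 15
10^1 = 10
Spill cost = 15 * 10 = 150

150


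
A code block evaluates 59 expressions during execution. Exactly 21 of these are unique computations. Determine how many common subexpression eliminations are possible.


CSE count = total expressions - unique expressions
= 59 - 21 = 38

38


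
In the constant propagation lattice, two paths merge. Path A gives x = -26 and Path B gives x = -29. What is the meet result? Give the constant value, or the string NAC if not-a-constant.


Meet operation: if both paths give the same constant, result is that constant; if they differ, result is NAC (not-a-constant).
Path A: -26, Path B: -29 -> differ
Result: not-a-constant -> NAC

NAC


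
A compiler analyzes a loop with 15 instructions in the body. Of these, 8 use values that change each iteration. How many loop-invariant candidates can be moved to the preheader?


Invariant candidates = total - loop-dependent
= 15 - 8 = 7

7


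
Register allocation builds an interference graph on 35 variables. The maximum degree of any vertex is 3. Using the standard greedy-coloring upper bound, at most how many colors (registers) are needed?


Greedy coloring never needs more than (max_degree + 1) colors: when coloring a vertex, at most max_degree neighbors are already colored.
Upper bound = 3 + 1 = 4

4


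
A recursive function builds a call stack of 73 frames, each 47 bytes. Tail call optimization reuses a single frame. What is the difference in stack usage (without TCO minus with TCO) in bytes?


Without TCO: 73 * 47 = 3431 bytes
With TCO: reuse 1 frame = 47 bytes
Savings = 3431 - 47 = 3384

3384


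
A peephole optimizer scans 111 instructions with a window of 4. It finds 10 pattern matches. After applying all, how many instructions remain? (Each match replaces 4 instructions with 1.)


Each match removes 3 instructions.
Total removed = 10 * 3 = 30
Remaining = 111 - 30 = 81

81


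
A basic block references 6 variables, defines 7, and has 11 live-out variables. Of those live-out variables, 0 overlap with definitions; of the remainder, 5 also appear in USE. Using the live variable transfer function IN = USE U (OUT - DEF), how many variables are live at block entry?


OUT - DEF: 11 - 0 = 11
|IN| = |USE| + |OUT - DEF| - |USE ∩ (OUT - DEF)| = 6 + 11 - 5 = 12

12


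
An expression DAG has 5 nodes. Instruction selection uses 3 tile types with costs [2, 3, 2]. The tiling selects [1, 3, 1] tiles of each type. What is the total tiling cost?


Total cost = sum(count_i * cost_i)
= 1*2 + 3*3 + 1*2
= 13

13


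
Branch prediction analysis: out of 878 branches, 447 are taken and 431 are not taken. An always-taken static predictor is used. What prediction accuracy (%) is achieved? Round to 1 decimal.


Predictor: always-taken
Correct predictions = 447
Accuracy = 447 / 878 * 100 = 50.9%

50.9


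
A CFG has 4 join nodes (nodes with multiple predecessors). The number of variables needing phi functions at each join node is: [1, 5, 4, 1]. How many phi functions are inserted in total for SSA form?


Total phi functions = sum of phi functions at each join node
= 1 + 5 + 4 + 1 = 11

11


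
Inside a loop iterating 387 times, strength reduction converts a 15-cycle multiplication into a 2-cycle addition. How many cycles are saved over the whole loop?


Per-iteration saving = 15 - 2 = 13
Total saved = 387 * 13 = 5031

5031


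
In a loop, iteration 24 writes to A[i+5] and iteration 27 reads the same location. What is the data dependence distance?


Distance = read iteration - write iteration
= 27 - 24 = 3

3


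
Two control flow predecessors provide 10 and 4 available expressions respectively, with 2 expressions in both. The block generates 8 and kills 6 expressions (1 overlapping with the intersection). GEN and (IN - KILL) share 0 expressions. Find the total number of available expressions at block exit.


IN = intersection of predecessors = 2
IN - KILL = 2 - 1 = 1
|OUT| = |GEN| + |IN - KILL| - |GEN ∩ (IN - KILL)| = 8 + 1 - 0 = 9

9


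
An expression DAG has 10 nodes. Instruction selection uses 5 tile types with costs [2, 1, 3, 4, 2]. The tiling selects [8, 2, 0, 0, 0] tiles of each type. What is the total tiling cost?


Total cost = sum(count_i * cost_i)
= 8*2 + 2*1 + 0*3 + 0*4 + 0*2
= 18

18


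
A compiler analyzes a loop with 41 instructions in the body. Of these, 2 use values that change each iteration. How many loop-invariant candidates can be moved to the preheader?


Invariant candidates = total - loop-dependent
= 41 - 2 = 39

39


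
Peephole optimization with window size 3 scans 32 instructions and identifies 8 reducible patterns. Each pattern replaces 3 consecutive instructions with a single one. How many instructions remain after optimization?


Each match removes 2 instructions.
Total removed = 8 * 2 = 16
Remaining = 32 - 16 = 16

16


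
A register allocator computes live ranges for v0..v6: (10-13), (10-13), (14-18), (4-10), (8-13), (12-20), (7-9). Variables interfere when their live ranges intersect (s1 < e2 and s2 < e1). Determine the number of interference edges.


Check all pairs for overlapping intervals.
Two intervals (s1,e1) and (s2,e2) overlap if s1 < e2 and s2 < e1.
v0 (10-13) vs v1..v6: overlaps v1, v4, v5 -> 3
v1 (10-13) vs v2..v6: overlaps v4, v5 -> 2
v2 (14-18) vs v3..v6: overlaps v5 -> 1
v3 (4-10) vs v4..v6: overlaps v4, v6 -> 2
v4 (8-13) vs v5..v6: overlaps v5, v6 -> 2
v5 (12-20) vs v6: overlaps none -> 0
Total overlapping pairs = 3 + 2 + 1 + 2 + 2 + 0 = 10

10


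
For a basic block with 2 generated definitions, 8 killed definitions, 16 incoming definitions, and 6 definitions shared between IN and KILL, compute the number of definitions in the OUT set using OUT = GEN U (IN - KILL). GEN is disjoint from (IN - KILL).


IN - KILL: 16 - 6 = 10 surviving definitions
OUT = GEN + surviving = 2 + 10 = 12

12


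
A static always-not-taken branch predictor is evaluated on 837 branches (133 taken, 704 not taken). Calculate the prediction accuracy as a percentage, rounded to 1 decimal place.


Predictor: always-not-taken
Correct predictions = 704
Accuracy = 704 / 837 * 100 = 84.1%

84.1


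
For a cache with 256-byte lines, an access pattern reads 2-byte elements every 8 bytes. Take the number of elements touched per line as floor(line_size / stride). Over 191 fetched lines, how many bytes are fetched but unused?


Elements per line = floor(256 / 8) = 32
Bytes used per line = 32 * 2 = 64
Wasted per line = 256 - 64 = 192
Total wasted = 192 * 191 = 36672

36672


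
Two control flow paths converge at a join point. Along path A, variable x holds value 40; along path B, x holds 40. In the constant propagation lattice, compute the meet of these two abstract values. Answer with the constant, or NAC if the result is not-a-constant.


Meet operation: if both paths give the same constant, result is that constant; if they differ, result is NAC (not-a-constant).
Path A: 40, Path B: 40 -> equal
Result: constant -> 40

40
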